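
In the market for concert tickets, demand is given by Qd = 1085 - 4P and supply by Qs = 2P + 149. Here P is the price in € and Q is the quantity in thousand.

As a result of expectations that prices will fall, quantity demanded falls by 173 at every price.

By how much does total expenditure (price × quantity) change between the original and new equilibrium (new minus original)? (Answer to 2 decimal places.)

Before the shock: 1085 - 4P = 2P + 149 ⇒ 936 = 6P ⇒ P = 156, Q = 461.
The shock moves the curves to Qd = 912 - 4P and Qs = 2P + 149.
Equate the new curves: 912 - 4P = 2P + 149, giving 763 = 6P, P = 763/6 ≈ 127.1667, Q = 1210/3 ≈ 403.3333.
Expenditure moves from 156×461 = 71916 to 127.1667×403.3333 = 51290.5556; change = -20625.44.

-20625.44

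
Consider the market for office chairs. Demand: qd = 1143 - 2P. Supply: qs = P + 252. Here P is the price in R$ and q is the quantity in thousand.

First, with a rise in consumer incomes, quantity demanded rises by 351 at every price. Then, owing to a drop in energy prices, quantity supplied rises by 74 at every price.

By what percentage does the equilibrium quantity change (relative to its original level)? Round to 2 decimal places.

+30.30

Original equilibrium: 1143 - 2P = P + 252 gives 891 = 3P, so P = 297 and q = 549.
With the change applied: demand qd = 1494 - 2P, supply qs = P + 326.
Setting them equal: 1494 - 2P = P + 326 → 1168 = 3P, so P = 1168/3 ≈ 389.3333 and q = 2146/3 ≈ 715.3333.
%Δq = (715.3333 − 549) / 549 × 100 = +30.30%.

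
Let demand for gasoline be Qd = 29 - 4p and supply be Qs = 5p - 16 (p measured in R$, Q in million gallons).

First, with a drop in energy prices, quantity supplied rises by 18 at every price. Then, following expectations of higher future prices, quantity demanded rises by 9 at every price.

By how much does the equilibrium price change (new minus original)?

-1

Solve the original market: 29 - 4p = 5p - 16, hence p = 5 and Q = 9.
The shock moves the curves to Qd = 38 - 4p and Qs = 5p + 2.
New equilibrium: 38 - 4p = 5p + 2 ⇒ 36 = 9p ⇒ p = 4, Q = 22.
Δp = 4 − 5 = -1.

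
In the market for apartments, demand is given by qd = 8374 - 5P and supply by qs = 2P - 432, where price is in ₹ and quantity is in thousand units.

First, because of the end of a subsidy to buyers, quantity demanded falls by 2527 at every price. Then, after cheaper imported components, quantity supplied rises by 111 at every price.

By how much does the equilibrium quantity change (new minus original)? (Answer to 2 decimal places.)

-642.71

Initially, 8374 - 5P = 2P - 432, so 8806 = 7P and P = 1258, q = 2084.
The new curves are qd = 5847 - 5P (demand) and qs = 2P - 321 (supply).
Equate the new curves: 5847 - 5P = 2P - 321, giving 6168 = 7P, P = 6168/7 ≈ 881.1429, q = 10089/7 ≈ 1441.2857.
Δq = 1441.2857 − 2084 = -642.71.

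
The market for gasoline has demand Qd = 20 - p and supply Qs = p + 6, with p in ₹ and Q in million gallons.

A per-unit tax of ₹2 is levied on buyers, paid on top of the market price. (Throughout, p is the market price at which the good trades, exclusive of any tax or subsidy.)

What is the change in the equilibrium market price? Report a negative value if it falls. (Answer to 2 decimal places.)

-1.00

Original equilibrium: 20 - p = p + 6 gives 14 = 2p, so p = 7 and Q = 13.
Since buyers pay the price plus the tax, the effective demand curve becomes Qd = 18 - p.
New equilibrium: 18 - p = p + 6 ⇒ 12 = 2p ⇒ p = 6, Q = 12.
Δp = 6 − 7 = -1.00.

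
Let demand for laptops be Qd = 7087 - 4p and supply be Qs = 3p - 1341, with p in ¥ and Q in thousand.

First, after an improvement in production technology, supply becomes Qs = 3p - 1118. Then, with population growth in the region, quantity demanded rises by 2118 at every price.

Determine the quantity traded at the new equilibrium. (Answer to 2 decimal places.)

3306.14

Original equilibrium: 7087 - 4p = 3p - 1341 gives 8428 = 7p, so p = 1204 and Q = 2271.
The shock moves the curves to Qd = 9205 - 4p and Qs = 3p - 1118.
New equilibrium: 9205 - 4p = 3p - 1118 ⇒ 10323 = 7p ⇒ p = 10323/7 ≈ 1474.7143, Q = 23143/7 ≈ 3306.1429.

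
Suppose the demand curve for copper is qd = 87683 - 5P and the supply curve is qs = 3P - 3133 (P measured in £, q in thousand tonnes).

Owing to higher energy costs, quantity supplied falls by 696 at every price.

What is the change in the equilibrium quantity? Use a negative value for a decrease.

-435

Initially, 87683 - 5P = 3P - 3133, so 90816 = 8P and P = 11352, q = 30923.
After the shift, demand is qd = 87683 - 5P and supply is qs = 3P - 3829.
Clearing the new market: 87683 - 5P = 3P - 3829, so P = 11439 and q = 30488.
Δq = 30488 − 30923 = -435.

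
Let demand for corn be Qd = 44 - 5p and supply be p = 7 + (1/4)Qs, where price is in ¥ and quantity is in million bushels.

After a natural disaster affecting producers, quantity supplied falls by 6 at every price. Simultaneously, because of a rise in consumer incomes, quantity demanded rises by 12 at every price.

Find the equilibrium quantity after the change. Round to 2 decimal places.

6.00

Solve the original market: 44 - 5p = 4p - 28, hence p = 8 and Q = 4.
The new curves are Qd = 56 - 5p (demand) and Qs = 4p - 34 (supply).
Setting them equal: 56 - 5p = 4p - 34 → 90 = 9p, so p = 10 and Q = 6.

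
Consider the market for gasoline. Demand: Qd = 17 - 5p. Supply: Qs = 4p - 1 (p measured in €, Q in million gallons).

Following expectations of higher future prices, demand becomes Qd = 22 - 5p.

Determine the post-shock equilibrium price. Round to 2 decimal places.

Solve the original market: 17 - 5p = 4p - 1, hence p = 2 and Q = 7.
The shock moves the curves to Qd = 22 - 5p and Qs = 4p - 1.
Clearing the new market: 22 - 5p = 4p - 1, so p = 23/9 ≈ 2.5556 and Q = 83/9 ≈ 9.2222.

2.56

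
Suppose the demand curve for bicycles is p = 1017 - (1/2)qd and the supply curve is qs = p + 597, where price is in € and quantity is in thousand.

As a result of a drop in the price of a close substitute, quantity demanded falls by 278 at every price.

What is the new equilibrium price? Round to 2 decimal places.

386.33

Initially, 2034 - 2p = p + 597, so 1437 = 3p and p = 479, q = 1076.
After the shift, demand is qd = 1756 - 2p and supply is qs = p + 597.
Clearing the new market: 1756 - 2p = p + 597, so p = 1159/3 ≈ 386.3333 and q = 2950/3 ≈ 983.3333.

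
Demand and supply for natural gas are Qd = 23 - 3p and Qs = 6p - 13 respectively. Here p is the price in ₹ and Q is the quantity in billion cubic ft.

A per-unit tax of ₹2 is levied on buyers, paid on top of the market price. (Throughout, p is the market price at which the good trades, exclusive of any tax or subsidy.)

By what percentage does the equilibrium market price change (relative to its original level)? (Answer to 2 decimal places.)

-16.67

Original equilibrium: 23 - 3p = 6p - 13 gives 36 = 9p, so p = 4 and Q = 11.
Since buyers pay the price plus the tax, the effective demand curve becomes Qd = 17 - 3p.
New equilibrium: 17 - 3p = 6p - 13 ⇒ 30 = 9p ⇒ p = 10/3 ≈ 3.3333, Q = 7.
%Δp = (3.3333 − 4) / 4 × 100 = -16.67%.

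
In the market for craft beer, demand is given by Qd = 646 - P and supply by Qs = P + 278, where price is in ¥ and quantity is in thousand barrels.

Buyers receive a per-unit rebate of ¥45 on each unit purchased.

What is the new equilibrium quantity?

484.5

Before the shock: 646 - P = P + 278 ⇒ 368 = 2P ⇒ P = 184, Q = 462.
Since buyers' out-of-pocket price is the market price minus the rebate, the effective demand curve becomes Qd = 691 - P.
Clearing the new market: 691 - P = P + 278, so P = 206.5 and Q = 484.5.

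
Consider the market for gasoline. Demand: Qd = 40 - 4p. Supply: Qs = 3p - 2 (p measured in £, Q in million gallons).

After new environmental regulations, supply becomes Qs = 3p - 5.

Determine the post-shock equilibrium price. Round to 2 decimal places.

Initially, 40 - 4p = 3p - 2, so 42 = 7p and p = 6, Q = 16.
After the shift, demand is Qd = 40 - 4p and supply is Qs = 3p - 5.
Setting them equal: 40 - 4p = 3p - 5 → 45 = 7p, so p = 45/7 ≈ 6.4286 and Q = 100/7 ≈ 14.2857.

6.43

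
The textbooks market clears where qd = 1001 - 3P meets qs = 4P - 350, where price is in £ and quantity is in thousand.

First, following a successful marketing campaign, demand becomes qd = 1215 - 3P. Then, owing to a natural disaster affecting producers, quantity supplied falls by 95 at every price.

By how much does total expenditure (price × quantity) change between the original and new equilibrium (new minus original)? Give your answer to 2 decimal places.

+37972.37

Original equilibrium: 1001 - 3P = 4P - 350 gives 1351 = 7P, so P = 193 and q = 422.
The shock moves the curves to qd = 1215 - 3P and qs = 4P - 445.
Clearing the new market: 1215 - 3P = 4P - 445, so P = 1660/7 ≈ 237.1429 and q = 3525/7 ≈ 503.5714.
Expenditure moves from 193×422 = 81446 to 237.1429×503.5714 = 119418.3673; change = +37972.37.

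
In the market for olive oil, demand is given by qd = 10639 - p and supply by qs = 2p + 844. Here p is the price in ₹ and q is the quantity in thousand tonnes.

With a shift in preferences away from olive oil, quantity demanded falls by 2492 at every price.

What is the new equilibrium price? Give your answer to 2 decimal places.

2434.33

Solve the original market: 10639 - p = 2p + 844, hence p = 3265 and q = 7374.
With the change applied: demand qd = 8147 - p, supply qs = 2p + 844.
Setting them equal: 8147 - p = 2p + 844 → 7303 = 3p, so p = 7303/3 ≈ 2434.3333 and q = 17138/3 ≈ 5712.6667.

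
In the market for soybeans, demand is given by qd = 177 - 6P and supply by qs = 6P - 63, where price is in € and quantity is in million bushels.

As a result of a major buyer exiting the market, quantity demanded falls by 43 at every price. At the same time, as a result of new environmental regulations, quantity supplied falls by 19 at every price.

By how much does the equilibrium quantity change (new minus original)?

Before the shock: 177 - 6P = 6P - 63 ⇒ 240 = 12P ⇒ P = 20, q = 57.
After the shift, demand is qd = 134 - 6P and supply is qs = 6P - 82.
New equilibrium: 134 - 6P = 6P - 82 ⇒ 216 = 12P ⇒ P = 18, q = 26.
Δq = 26 − 57 = -31.

-31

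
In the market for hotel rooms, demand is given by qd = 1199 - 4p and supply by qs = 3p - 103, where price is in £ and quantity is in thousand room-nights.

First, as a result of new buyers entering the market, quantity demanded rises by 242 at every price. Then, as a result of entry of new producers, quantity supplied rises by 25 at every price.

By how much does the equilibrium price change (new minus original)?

+31

Original equilibrium: 1199 - 4p = 3p - 103 gives 1302 = 7p, so p = 186 and q = 455.
After the shift, demand is qd = 1441 - 4p and supply is qs = 3p - 78.
New equilibrium: 1441 - 4p = 3p - 78 ⇒ 1519 = 7p ⇒ p = 217, q = 573.
Δp = 217 − 186 = +31.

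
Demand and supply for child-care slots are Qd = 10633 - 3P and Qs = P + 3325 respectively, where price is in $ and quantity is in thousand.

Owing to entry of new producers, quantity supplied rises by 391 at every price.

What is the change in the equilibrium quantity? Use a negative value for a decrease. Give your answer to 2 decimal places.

+293.25

Original equilibrium: 10633 - 3P = P + 3325 gives 7308 = 4P, so P = 1827 and Q = 5152.
After the shift, demand is Qd = 10633 - 3P and supply is Qs = P + 3716.
Equate the new curves: 10633 - 3P = P + 3716, giving 6917 = 4P, P = 1729.25, Q = 5445.25.
ΔQ = 5445.25 − 5152 = +293.25.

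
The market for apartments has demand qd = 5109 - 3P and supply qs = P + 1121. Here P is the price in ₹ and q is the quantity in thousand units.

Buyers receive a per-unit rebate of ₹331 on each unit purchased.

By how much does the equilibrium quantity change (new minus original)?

+248.25

Solve the original market: 5109 - 3P = P + 1121, hence P = 997 and q = 2118.
Since buyers' out-of-pocket price is the market price minus the rebate, the effective demand curve becomes qd = 6102 - 3P.
Clearing the new market: 6102 - 3P = P + 1121, so P = 1245.25 and q = 2366.25.
Δq = 2366.25 − 2118 = +248.25.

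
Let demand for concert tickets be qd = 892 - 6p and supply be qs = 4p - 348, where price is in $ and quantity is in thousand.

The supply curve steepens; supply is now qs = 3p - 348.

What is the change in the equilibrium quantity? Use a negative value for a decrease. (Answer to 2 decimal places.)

Solve the original market: 892 - 6p = 4p - 348, hence p = 124 and q = 148.
The shock moves the curves to qd = 892 - 6p and qs = 3p - 348.
New equilibrium: 892 - 6p = 3p - 348 ⇒ 1240 = 9p ⇒ p = 1240/9 ≈ 137.7778, q = 196/3 ≈ 65.3333.
Δq = 65.3333 − 148 = -82.67.

-82.67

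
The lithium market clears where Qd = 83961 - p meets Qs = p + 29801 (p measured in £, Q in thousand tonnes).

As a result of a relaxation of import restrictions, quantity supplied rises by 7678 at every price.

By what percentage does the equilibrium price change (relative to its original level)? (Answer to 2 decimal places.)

-14.18

Original equilibrium: 83961 - p = p + 29801 gives 54160 = 2p, so p = 27080 and Q = 56881.
After the shift, demand is Qd = 83961 - p and supply is Qs = p + 37479.
Equate the new curves: 83961 - p = p + 37479, giving 46482 = 2p, p = 23241, Q = 60720.
%Δp = (23241 − 27080) / 27080 × 100 = -14.18%.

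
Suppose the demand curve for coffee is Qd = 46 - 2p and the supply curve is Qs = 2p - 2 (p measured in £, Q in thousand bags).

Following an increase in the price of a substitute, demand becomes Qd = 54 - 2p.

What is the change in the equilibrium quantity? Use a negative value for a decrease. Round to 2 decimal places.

Solve the original market: 46 - 2p = 2p - 2, hence p = 12 and Q = 22.
After the shift, demand is Qd = 54 - 2p and supply is Qs = 2p - 2.
Setting them equal: 54 - 2p = 2p - 2 → 56 = 4p, so p = 14 and Q = 26.
ΔQ = 26 − 22 = +4.00.

+4.00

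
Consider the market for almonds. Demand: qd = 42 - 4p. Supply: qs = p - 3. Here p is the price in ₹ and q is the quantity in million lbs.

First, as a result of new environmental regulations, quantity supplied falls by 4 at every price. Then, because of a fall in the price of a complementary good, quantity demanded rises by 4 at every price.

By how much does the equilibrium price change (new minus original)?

Initially, 42 - 4p = p - 3, so 45 = 5p and p = 9, q = 6.
The new curves are qd = 46 - 4p (demand) and qs = p - 7 (supply).
Clearing the new market: 46 - 4p = p - 7, so p = 10.6 and q = 3.6.
Δp = 10.6 − 9 = +1.6.

+1.6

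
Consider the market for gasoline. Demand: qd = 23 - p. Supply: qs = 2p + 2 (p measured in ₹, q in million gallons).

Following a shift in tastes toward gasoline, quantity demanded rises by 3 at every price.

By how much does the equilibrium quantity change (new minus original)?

+2

Solve the original market: 23 - p = 2p + 2, hence p = 7 and q = 16.
The new curves are qd = 26 - p (demand) and qs = 2p + 2 (supply).
Setting them equal: 26 - p = 2p + 2 → 24 = 3p, so p = 8 and q = 18.
Δq = 18 − 16 = +2.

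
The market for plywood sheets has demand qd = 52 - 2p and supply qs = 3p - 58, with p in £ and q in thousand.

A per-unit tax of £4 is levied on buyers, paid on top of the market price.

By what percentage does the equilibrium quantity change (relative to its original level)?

Before the shock: 52 - 2p = 3p - 58 ⇒ 110 = 5p ⇒ p = 22, q = 8.
Since buyers pay the price plus the tax, the effective demand curve becomes qd = 44 - 2p.
Setting them equal: 44 - 2p = 3p - 58 → 102 = 5p, so p = 20.4 and q = 3.2.
%Δq = (3.2 − 8) / 8 × 100 = -60%.

-60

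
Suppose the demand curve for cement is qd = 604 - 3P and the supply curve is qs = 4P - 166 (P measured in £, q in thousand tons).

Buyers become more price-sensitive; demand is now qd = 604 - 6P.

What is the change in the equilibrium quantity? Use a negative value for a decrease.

Original equilibrium: 604 - 3P = 4P - 166 gives 770 = 7P, so P = 110 and q = 274.
With the change applied: demand qd = 604 - 6P, supply qs = 4P - 166.
Setting them equal: 604 - 6P = 4P - 166 → 770 = 10P, so P = 77 and q = 142.
Δq = 142 − 274 = -132.

-132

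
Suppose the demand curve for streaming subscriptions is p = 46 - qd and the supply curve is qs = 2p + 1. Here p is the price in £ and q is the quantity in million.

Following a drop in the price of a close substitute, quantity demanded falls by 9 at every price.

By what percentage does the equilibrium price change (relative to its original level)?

Before the shock: 46 - p = 2p + 1 ⇒ 45 = 3p ⇒ p = 15, q = 31.
With the change applied: demand qd = 37 - p, supply qs = 2p + 1.
Setting them equal: 37 - p = 2p + 1 → 36 = 3p, so p = 12 and q = 25.
%Δp = (12 − 15) / 15 × 100 = -20%.

-20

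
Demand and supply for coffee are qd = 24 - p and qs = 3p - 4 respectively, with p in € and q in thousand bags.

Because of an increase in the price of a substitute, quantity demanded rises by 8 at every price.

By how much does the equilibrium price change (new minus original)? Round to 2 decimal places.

+2.00

Original equilibrium: 24 - p = 3p - 4 gives 28 = 4p, so p = 7 and q = 17.
The new curves are qd = 32 - p (demand) and qs = 3p - 4 (supply).
Setting them equal: 32 - p = 3p - 4 → 36 = 4p, so p = 9 and q = 23.
Δp = 9 − 7 = +2.00.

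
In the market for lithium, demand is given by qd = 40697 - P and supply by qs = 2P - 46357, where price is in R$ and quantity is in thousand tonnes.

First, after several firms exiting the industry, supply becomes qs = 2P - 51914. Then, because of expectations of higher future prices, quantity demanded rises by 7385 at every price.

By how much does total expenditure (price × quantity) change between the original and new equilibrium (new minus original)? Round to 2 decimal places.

Initially, 40697 - P = 2P - 46357, so 87054 = 3P and P = 29018, q = 11679.
The shock moves the curves to qd = 48082 - P and qs = 2P - 51914.
Setting them equal: 48082 - P = 2P - 51914 → 99996 = 3P, so P = 33332 and q = 14750.
Expenditure moves from 29018×11679 = 338901222 to 33332×14750 = 491647000; change = +152745778.00.

+152745778.00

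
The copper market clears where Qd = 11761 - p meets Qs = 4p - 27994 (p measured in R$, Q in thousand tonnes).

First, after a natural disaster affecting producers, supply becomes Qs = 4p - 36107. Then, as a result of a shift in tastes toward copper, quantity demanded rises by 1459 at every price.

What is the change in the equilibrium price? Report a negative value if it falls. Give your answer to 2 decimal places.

Before the shock: 11761 - p = 4p - 27994 ⇒ 39755 = 5p ⇒ p = 7951, Q = 3810.
The shock moves the curves to Qd = 13220 - p and Qs = 4p - 36107.
New equilibrium: 13220 - p = 4p - 36107 ⇒ 49327 = 5p ⇒ p = 9865.4, Q = 3354.6.
Δp = 9865.4 − 7951 = +1914.40.

+1914.40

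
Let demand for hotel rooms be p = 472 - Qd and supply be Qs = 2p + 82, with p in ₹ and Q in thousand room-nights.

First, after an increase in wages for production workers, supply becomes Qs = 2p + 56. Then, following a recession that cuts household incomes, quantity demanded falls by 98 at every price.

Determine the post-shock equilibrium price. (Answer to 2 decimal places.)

Before the shock: 472 - p = 2p + 82 ⇒ 390 = 3p ⇒ p = 130, Q = 342.
The shock moves the curves to Qd = 374 - p and Qs = 2p + 56.
New equilibrium: 374 - p = 2p + 56 ⇒ 318 = 3p ⇒ p = 106, Q = 268.

106.00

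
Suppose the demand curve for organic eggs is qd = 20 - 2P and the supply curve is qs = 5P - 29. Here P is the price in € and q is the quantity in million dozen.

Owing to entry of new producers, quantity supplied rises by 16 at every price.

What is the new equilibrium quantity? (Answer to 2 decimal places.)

Original equilibrium: 20 - 2P = 5P - 29 gives 49 = 7P, so P = 7 and q = 6.
After the shift, demand is qd = 20 - 2P and supply is qs = 5P - 13.
Equate the new curves: 20 - 2P = 5P - 13, giving 33 = 7P, P = 33/7 ≈ 4.7143, q = 74/7 ≈ 10.5714.

10.57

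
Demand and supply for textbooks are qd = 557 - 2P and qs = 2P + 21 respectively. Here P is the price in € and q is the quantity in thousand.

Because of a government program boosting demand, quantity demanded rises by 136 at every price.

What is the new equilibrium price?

168

Solve the original market: 557 - 2P = 2P + 21, hence P = 134 and q = 289.
After the shift, demand is qd = 693 - 2P and supply is qs = 2P + 21.
Clearing the new market: 693 - 2P = 2P + 21, so P = 168 and q = 357.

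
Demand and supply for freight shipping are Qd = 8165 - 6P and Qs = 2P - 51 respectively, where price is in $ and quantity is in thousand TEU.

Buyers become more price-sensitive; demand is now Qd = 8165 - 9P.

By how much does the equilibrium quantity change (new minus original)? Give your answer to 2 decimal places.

-560.18

Before the shock: 8165 - 6P = 2P - 51 ⇒ 8216 = 8P ⇒ P = 1027, Q = 2003.
After the shift, demand is Qd = 8165 - 9P and supply is Qs = 2P - 51.
New equilibrium: 8165 - 9P = 2P - 51 ⇒ 8216 = 11P ⇒ P = 8216/11 ≈ 746.9091, Q = 15871/11 ≈ 1442.8182.
ΔQ = 1442.8182 − 2003 = -560.18.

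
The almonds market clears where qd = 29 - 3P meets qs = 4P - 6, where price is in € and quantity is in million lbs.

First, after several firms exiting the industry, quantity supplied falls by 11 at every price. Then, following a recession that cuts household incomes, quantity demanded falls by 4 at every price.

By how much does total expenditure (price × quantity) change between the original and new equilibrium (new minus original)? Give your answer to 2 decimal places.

-28.00

Initially, 29 - 3P = 4P - 6, so 35 = 7P and P = 5, q = 14.
After the shift, demand is qd = 25 - 3P and supply is qs = 4P - 17.
Equate the new curves: 25 - 3P = 4P - 17, giving 42 = 7P, P = 6, q = 7.
Expenditure moves from 5×14 = 70 to 6×7 = 42; change = -28.00.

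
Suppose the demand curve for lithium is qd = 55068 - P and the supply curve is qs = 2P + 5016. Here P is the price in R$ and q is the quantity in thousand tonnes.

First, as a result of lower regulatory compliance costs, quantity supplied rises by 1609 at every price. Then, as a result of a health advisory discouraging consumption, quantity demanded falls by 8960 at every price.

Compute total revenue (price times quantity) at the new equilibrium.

433615467

Original equilibrium: 55068 - P = 2P + 5016 gives 50052 = 3P, so P = 16684 and q = 38384.
The shock moves the curves to qd = 46108 - P and qs = 2P + 6625.
Setting them equal: 46108 - P = 2P + 6625 → 39483 = 3P, so P = 13161 and q = 32947.
New expenditure = 13161 × 32947 = 433615467.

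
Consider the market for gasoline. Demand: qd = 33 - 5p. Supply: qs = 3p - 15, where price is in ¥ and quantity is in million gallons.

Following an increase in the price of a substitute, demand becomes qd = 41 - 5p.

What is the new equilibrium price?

Solve the original market: 33 - 5p = 3p - 15, hence p = 6 and q = 3.
With the change applied: demand qd = 41 - 5p, supply qs = 3p - 15.
Setting them equal: 41 - 5p = 3p - 15 → 56 = 8p, so p = 7 and q = 6.

7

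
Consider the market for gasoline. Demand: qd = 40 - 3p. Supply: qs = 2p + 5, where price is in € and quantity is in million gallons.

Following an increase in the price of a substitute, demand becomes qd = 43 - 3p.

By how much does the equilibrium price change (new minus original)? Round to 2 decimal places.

+0.60

Before the shock: 40 - 3p = 2p + 5 ⇒ 35 = 5p ⇒ p = 7, q = 19.
After the shift, demand is qd = 43 - 3p and supply is qs = 2p + 5.
Setting them equal: 43 - 3p = 2p + 5 → 38 = 5p, so p = 7.6 and q = 20.2.
Δp = 7.6 − 7 = +0.60.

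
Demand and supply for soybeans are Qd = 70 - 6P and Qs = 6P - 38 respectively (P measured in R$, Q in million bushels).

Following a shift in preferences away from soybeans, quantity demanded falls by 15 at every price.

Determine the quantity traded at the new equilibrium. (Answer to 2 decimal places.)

8.50

Initially, 70 - 6P = 6P - 38, so 108 = 12P and P = 9, Q = 16.
With the change applied: demand Qd = 55 - 6P, supply Qs = 6P - 38.
New equilibrium: 55 - 6P = 6P - 38 ⇒ 93 = 12P ⇒ P = 7.75, Q = 8.5.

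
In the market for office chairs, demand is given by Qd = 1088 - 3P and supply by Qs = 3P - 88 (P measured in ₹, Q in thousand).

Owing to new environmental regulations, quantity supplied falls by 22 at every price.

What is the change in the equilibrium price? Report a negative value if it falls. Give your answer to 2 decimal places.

Initially, 1088 - 3P = 3P - 88, so 1176 = 6P and P = 196, Q = 500.
The new curves are Qd = 1088 - 3P (demand) and Qs = 3P - 110 (supply).
New equilibrium: 1088 - 3P = 3P - 110 ⇒ 1198 = 6P ⇒ P = 599/3 ≈ 199.6667, Q = 489.
ΔP = 199.6667 − 196 = +3.67.

+3.67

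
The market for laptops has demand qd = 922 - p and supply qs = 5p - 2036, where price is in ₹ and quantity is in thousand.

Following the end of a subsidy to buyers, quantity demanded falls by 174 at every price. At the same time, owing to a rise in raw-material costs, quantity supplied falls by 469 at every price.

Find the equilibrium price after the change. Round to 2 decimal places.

542.17

Solve the original market: 922 - p = 5p - 2036, hence p = 493 and q = 429.
The new curves are qd = 748 - p (demand) and qs = 5p - 2505 (supply).
New equilibrium: 748 - p = 5p - 2505 ⇒ 3253 = 6p ⇒ p = 3253/6 ≈ 542.1667, q = 1235/6 ≈ 205.8333.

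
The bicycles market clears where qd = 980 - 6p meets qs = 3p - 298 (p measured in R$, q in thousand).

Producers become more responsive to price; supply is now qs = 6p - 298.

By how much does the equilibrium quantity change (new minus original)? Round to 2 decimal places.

Before the shock: 980 - 6p = 3p - 298 ⇒ 1278 = 9p ⇒ p = 142, q = 128.
The shock moves the curves to qd = 980 - 6p and qs = 6p - 298.
New equilibrium: 980 - 6p = 6p - 298 ⇒ 1278 = 12p ⇒ p = 106.5, q = 341.
Δq = 341 − 128 = +213.00.

+213.00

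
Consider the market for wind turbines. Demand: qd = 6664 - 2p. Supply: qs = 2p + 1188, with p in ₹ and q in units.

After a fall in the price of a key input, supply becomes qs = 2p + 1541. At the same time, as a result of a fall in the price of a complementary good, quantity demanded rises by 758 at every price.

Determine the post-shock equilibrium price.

1470.25

Initially, 6664 - 2p = 2p + 1188, so 5476 = 4p and p = 1369, q = 3926.
With the change applied: demand qd = 7422 - 2p, supply qs = 2p + 1541.
Setting them equal: 7422 - 2p = 2p + 1541 → 5881 = 4p, so p = 1470.25 and q = 4481.5.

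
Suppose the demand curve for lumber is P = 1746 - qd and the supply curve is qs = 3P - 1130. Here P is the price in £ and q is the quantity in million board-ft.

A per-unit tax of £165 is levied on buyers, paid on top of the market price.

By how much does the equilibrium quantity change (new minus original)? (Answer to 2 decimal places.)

-123.75

Initially, 1746 - P = 3P - 1130, so 2876 = 4P and P = 719, q = 1027.
Since buyers pay the price plus the tax, the effective demand curve becomes qd = 1581 - P.
New equilibrium: 1581 - P = 3P - 1130 ⇒ 2711 = 4P ⇒ P = 677.75, q = 903.25.
Δq = 903.25 − 1027 = -123.75.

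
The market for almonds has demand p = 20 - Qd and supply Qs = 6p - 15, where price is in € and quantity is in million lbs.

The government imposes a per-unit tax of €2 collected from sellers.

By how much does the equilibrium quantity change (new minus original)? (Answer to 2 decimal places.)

Solve the original market: 20 - p = 6p - 15, hence p = 5 and Q = 15.
Since sellers keep the price net of the tax, the effective supply curve becomes Qs = 6p - 27.
Clearing the new market: 20 - p = 6p - 27, so p = 47/7 ≈ 6.7143 and Q = 93/7 ≈ 13.2857.
ΔQ = 13.2857 − 15 = -1.71.

-1.71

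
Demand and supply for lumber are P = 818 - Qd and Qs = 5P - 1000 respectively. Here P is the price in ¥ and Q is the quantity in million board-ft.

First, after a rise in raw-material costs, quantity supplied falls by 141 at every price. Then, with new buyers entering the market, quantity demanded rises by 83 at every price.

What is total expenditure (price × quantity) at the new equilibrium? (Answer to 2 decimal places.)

190813.56

Initially, 818 - P = 5P - 1000, so 1818 = 6P and P = 303, Q = 515.
After the shift, demand is Qd = 901 - P and supply is Qs = 5P - 1141.
Equate the new curves: 901 - P = 5P - 1141, giving 2042 = 6P, P = 1021/3 ≈ 340.3333, Q = 1682/3 ≈ 560.6667.
New expenditure = 340.3333 × 560.6667 = 190813.56.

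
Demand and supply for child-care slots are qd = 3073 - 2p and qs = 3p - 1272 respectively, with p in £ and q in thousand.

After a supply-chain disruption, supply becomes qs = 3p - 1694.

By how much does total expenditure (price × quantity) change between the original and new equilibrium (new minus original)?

Solve the original market: 3073 - 2p = 3p - 1272, hence p = 869 and q = 1335.
With the change applied: demand qd = 3073 - 2p, supply qs = 3p - 1694.
Clearing the new market: 3073 - 2p = 3p - 1694, so p = 953.4 and q = 1166.2.
Expenditure moves from 869×1335 = 1160115 to 953.4×1166.2 = 1111855.08; change = -48259.92.

-48259.92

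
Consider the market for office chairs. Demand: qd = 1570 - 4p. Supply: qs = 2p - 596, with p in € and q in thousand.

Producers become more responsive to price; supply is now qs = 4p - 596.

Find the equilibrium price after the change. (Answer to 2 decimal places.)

270.75

Before the shock: 1570 - 4p = 2p - 596 ⇒ 2166 = 6p ⇒ p = 361, q = 126.
The shock moves the curves to qd = 1570 - 4p and qs = 4p - 596.
Setting them equal: 1570 - 4p = 4p - 596 → 2166 = 8p, so p = 270.75 and q = 487.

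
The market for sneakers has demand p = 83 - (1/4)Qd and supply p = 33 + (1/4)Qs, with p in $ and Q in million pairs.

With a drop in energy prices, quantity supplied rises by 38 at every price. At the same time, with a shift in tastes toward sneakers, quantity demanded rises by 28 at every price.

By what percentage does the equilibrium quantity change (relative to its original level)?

+33

Solve the original market: 332 - 4p = 4p - 132, hence p = 58 and Q = 100.
The new curves are Qd = 360 - 4p (demand) and Qs = 4p - 94 (supply).
Clearing the new market: 360 - 4p = 4p - 94, so p = 56.75 and Q = 133.
%ΔQ = (133 − 100) / 100 × 100 = +33%.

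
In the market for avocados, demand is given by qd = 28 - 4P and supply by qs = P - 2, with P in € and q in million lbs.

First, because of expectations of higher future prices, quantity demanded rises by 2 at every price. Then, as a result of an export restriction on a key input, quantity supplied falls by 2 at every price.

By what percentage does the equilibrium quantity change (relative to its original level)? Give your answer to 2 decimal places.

Original equilibrium: 28 - 4P = P - 2 gives 30 = 5P, so P = 6 and q = 4.
The shock moves the curves to qd = 30 - 4P and qs = P - 4.
Setting them equal: 30 - 4P = P - 4 → 34 = 5P, so P = 6.8 and q = 2.8.
%Δq = (2.8 − 4) / 4 × 100 = -30.00%.

-30.00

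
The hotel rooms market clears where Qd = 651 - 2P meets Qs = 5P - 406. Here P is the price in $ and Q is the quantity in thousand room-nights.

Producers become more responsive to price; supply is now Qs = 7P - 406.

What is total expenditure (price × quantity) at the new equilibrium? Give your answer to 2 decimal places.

Before the shock: 651 - 2P = 5P - 406 ⇒ 1057 = 7P ⇒ P = 151, Q = 349.
The new curves are Qd = 651 - 2P (demand) and Qs = 7P - 406 (supply).
Setting them equal: 651 - 2P = 7P - 406 → 1057 = 9P, so P = 1057/9 ≈ 117.4444 and Q = 3745/9 ≈ 416.1111.
New expenditure = 117.4444 × 416.1111 = 48869.94.

48869.94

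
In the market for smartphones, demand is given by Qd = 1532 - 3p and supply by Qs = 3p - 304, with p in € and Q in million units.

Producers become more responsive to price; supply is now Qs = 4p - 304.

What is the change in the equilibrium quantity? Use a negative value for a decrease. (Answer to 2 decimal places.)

Original equilibrium: 1532 - 3p = 3p - 304 gives 1836 = 6p, so p = 306 and Q = 614.
After the shift, demand is Qd = 1532 - 3p and supply is Qs = 4p - 304.
Equate the new curves: 1532 - 3p = 4p - 304, giving 1836 = 7p, p = 1836/7 ≈ 262.2857, Q = 5216/7 ≈ 745.1429.
ΔQ = 745.1429 − 614 = +131.14.

+131.14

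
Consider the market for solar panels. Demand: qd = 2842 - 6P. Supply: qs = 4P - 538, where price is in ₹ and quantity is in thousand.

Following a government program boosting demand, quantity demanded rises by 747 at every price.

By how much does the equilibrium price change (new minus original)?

Before the shock: 2842 - 6P = 4P - 538 ⇒ 3380 = 10P ⇒ P = 338, q = 814.
The new curves are qd = 3589 - 6P (demand) and qs = 4P - 538 (supply).
Setting them equal: 3589 - 6P = 4P - 538 → 4127 = 10P, so P = 412.7 and q = 1112.8.
ΔP = 412.7 − 338 = +74.7.

+74.7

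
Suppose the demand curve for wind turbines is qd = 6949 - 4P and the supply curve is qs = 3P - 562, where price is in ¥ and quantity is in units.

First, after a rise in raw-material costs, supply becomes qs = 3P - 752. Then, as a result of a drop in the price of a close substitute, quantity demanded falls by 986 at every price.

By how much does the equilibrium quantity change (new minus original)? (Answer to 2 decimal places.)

Initially, 6949 - 4P = 3P - 562, so 7511 = 7P and P = 1073, q = 2657.
The new curves are qd = 5963 - 4P (demand) and qs = 3P - 752 (supply).
Clearing the new market: 5963 - 4P = 3P - 752, so P = 6715/7 ≈ 959.2857 and q = 14881/7 ≈ 2125.8571.
Δq = 2125.8571 − 2657 = -531.14.

-531.14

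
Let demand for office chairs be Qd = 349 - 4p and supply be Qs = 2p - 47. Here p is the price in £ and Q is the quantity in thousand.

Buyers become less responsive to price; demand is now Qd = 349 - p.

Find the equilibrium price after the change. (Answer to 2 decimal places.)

132.00

Solve the original market: 349 - 4p = 2p - 47, hence p = 66 and Q = 85.
After the shift, demand is Qd = 349 - p and supply is Qs = 2p - 47.
Clearing the new market: 349 - p = 2p - 47, so p = 132 and Q = 217.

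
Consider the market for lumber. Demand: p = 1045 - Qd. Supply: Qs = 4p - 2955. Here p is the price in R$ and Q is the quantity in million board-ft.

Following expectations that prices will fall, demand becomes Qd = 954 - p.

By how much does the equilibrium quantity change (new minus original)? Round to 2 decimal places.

-72.80

Before the shock: 1045 - p = 4p - 2955 ⇒ 4000 = 5p ⇒ p = 800, Q = 245.
The new curves are Qd = 954 - p (demand) and Qs = 4p - 2955 (supply).
Clearing the new market: 954 - p = 4p - 2955, so p = 781.8 and Q = 172.2.
ΔQ = 172.2 − 245 = -72.80.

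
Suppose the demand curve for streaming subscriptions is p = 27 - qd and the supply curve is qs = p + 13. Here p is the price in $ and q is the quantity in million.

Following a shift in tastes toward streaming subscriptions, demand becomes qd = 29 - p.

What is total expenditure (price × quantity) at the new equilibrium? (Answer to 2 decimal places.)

168.00

Initially, 27 - p = p + 13, so 14 = 2p and p = 7, q = 20.
The shock moves the curves to qd = 29 - p and qs = p + 13.
Setting them equal: 29 - p = p + 13 → 16 = 2p, so p = 8 and q = 21.
New expenditure = 8 × 21 = 168.00.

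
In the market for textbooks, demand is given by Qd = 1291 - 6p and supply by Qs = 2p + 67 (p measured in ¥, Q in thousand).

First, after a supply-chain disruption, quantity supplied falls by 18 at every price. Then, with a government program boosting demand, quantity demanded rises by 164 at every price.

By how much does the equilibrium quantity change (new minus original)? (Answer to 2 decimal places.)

Solve the original market: 1291 - 6p = 2p + 67, hence p = 153 and Q = 373.
The new curves are Qd = 1455 - 6p (demand) and Qs = 2p + 49 (supply).
New equilibrium: 1455 - 6p = 2p + 49 ⇒ 1406 = 8p ⇒ p = 175.75, Q = 400.5.
ΔQ = 400.5 − 373 = +27.50.

+27.50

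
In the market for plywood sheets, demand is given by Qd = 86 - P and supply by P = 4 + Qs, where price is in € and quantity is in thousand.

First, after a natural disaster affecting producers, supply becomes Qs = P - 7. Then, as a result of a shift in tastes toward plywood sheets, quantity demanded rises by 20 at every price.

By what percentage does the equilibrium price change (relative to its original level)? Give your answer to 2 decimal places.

Initially, 86 - P = P - 4, so 90 = 2P and P = 45, Q = 41.
With the change applied: demand Qd = 106 - P, supply Qs = P - 7.
Setting them equal: 106 - P = P - 7 → 113 = 2P, so P = 56.5 and Q = 49.5.
%ΔP = (56.5 − 45) / 45 × 100 = +25.56%.

+25.56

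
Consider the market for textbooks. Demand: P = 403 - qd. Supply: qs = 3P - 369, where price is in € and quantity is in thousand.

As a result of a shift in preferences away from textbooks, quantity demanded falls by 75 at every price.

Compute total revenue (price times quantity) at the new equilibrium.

26790.9375

Original equilibrium: 403 - P = 3P - 369 gives 772 = 4P, so P = 193 and q = 210.
With the change applied: demand qd = 328 - P, supply qs = 3P - 369.
Equate the new curves: 328 - P = 3P - 369, giving 697 = 4P, P = 174.25, q = 153.75.
New expenditure = 174.25 × 153.75 = 26790.9375.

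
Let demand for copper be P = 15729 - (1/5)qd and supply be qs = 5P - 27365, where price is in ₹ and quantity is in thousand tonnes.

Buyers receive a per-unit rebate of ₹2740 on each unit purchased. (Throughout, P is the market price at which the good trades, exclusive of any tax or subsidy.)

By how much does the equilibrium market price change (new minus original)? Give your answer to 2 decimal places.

Solve the original market: 78645 - 5P = 5P - 27365, hence P = 10601 and q = 25640.
Since buyers' out-of-pocket price is the market price minus the rebate, the effective demand curve becomes qd = 92345 - 5P.
Setting them equal: 92345 - 5P = 5P - 27365 → 119710 = 10P, so P = 11971 and q = 32490.
ΔP = 11971 − 10601 = +1370.00.

+1370.00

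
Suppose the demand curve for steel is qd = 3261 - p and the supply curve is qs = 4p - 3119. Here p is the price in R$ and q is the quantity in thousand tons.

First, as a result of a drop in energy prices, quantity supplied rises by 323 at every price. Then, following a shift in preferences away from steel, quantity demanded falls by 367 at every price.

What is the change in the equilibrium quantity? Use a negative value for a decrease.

-229

Initially, 3261 - p = 4p - 3119, so 6380 = 5p and p = 1276, q = 1985.
With the change applied: demand qd = 2894 - p, supply qs = 4p - 2796.
Clearing the new market: 2894 - p = 4p - 2796, so p = 1138 and q = 1756.
Δq = 1756 − 1985 = -229.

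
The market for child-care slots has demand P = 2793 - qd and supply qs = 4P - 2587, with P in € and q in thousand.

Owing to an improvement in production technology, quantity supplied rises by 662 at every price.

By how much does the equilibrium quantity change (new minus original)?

+132.4

Solve the original market: 2793 - P = 4P - 2587, hence P = 1076 and q = 1717.
With the change applied: demand qd = 2793 - P, supply qs = 4P - 1925.
New equilibrium: 2793 - P = 4P - 1925 ⇒ 4718 = 5P ⇒ P = 943.6, q = 1849.4.
Δq = 1849.4 − 1717 = +132.4.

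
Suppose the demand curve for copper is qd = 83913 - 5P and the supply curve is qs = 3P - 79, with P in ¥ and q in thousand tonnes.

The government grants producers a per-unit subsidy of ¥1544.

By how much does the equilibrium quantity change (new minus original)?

Initially, 83913 - 5P = 3P - 79, so 83992 = 8P and P = 10499, q = 31418.
Since sellers receive the price plus the subsidy, the effective supply curve becomes qs = 3P + 4553.
Equate the new curves: 83913 - 5P = 3P + 4553, giving 79360 = 8P, P = 9920, q = 34313.
Δq = 34313 − 31418 = +2895.

+2895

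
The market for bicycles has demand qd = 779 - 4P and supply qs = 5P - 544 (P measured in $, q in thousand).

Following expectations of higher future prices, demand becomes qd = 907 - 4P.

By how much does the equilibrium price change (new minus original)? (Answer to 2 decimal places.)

+14.22

Before the shock: 779 - 4P = 5P - 544 ⇒ 1323 = 9P ⇒ P = 147, q = 191.
The new curves are qd = 907 - 4P (demand) and qs = 5P - 544 (supply).
Equate the new curves: 907 - 4P = 5P - 544, giving 1451 = 9P, P = 1451/9 ≈ 161.2222, q = 2359/9 ≈ 262.1111.
ΔP = 161.2222 − 147 = +14.22.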